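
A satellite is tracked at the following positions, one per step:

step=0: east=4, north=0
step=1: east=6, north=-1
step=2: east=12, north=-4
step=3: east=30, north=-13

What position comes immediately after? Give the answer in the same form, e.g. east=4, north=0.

east=84, north=-40

Consecutive displacements (+2, -1), (+6, -3), (+18, -9) scale by a factor of 3 each step.
step 4: east=30, north=-13 + (+54, -27) → east=84, north=-40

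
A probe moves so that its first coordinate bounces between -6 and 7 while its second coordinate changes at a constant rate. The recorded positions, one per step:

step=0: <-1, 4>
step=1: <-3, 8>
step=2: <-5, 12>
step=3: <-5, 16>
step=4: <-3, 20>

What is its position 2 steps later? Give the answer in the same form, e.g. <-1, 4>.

<1, 28>

The first coordinate reflects between -6 and 7, moving 2 per step.
  step 5: -3 → -1
  step 6: -1 → 1
The second coordinate changes by +4 each step: at step 6 it is 28.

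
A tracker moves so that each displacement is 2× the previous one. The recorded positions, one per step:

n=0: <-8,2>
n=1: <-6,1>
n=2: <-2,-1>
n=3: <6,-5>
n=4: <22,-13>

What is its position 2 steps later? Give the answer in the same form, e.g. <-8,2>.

Consecutive displacements <+2,-1>, <+4,-2>, <+8,-4>, <+16,-8> scale by a factor of 2 each step.
step 5: <22,-13> + <+32,-16> → <54,-29>
step 6: <54,-29> + <+64,-32> → <118,-61>

<118,-61>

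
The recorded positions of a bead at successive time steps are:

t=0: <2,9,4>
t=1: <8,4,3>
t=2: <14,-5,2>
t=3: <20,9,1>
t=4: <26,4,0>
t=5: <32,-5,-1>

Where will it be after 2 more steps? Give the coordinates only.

First: linear, +6 per step → 44 at step 7.
Second: cycles through 9, 4, -5 every 3 steps. Step 7 lands at position 1 of the cycle → 4.
Third: linear, -1 per step → -3 at step 7.

<44,4,-3>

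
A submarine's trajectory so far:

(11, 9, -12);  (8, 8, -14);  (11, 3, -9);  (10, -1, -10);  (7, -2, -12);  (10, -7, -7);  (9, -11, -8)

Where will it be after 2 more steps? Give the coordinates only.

(9, -17, -5)

The moves between consecutive positions are (-3, -1, -2), (+3, -5, +5), (-1, -4, -1), (-3, -1, -2), (+3, -5, +5), (-1, -4, -1); they repeat the 3-cycle [(-3, -1, -2), (+3, -5, +5), (-1, -4, -1)].
step 7: apply (-3, -1, -2) → (6, -12, -10)
step 8: apply (+3, -5, +5) → (9, -17, -5)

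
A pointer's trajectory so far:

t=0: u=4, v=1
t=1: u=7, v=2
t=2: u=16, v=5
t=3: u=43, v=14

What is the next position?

u=124, v=41

Step-to-step displacements: (+3, +1), (+9, +3), (+27, +9); each is 3× the previous.
step 4: u=43, v=14 + (+81, +27) → u=124, v=41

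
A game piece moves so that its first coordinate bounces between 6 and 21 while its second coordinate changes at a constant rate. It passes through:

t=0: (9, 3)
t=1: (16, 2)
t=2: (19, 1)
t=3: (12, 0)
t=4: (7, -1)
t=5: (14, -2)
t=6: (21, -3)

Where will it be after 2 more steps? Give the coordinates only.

(7, -5)

The first coordinate travels 7 per step and bounces off the walls at 6 and 21.
  step 7: 21 → 14
  step 8: 14 → 7
The second coordinate changes by -1 each step: at step 8 it is -5.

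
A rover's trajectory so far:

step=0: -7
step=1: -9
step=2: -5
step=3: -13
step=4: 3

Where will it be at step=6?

35

Step-to-step displacements: -2, +4, -8, +16; each is -2× the previous.
step 5: 3 − 32 → -29
step 6: -29 + 64 → 35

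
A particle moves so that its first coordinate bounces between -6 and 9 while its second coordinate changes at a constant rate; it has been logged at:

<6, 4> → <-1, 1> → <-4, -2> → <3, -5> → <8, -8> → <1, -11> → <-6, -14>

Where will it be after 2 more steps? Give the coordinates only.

The first coordinate reflects between -6 and 9, moving 7 per step.
  step 7: -6 → 1
  step 8: 1 → 8
The second coordinate changes by -3 each step: at step 8 it is -20.

<8, -20>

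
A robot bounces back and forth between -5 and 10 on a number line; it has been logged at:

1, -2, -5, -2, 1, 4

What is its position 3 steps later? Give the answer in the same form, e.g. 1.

7

The value travels 3 per step and bounces off the walls at -5 and 10.
  step 6: 4 → 7
  step 7: 7 → 10
  step 8: 10 → 7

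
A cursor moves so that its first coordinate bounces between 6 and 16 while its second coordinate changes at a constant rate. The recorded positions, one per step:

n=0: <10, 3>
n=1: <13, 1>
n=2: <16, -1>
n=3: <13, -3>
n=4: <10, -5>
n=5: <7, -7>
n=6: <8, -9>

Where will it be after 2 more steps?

The first coordinate reflects between 6 and 16, moving 3 per step.
  step 7: 8 → 11
  step 8: 11 → 14
The second coordinate changes by -2 each step: at step 8 it is -13.

<14, -13>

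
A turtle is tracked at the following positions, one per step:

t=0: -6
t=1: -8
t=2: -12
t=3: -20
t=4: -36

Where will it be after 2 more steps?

The jumps are -2, -4, -8, -16 — a geometric progression with ratio 2.
step 5: -36 − 32 → -68
step 6: -68 − 64 → -132

-132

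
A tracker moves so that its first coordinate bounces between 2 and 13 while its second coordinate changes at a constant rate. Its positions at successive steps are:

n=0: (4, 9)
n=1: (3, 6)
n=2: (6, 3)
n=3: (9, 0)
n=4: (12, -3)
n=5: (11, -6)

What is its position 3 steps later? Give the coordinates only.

The first coordinate reflects between 2 and 13, moving 3 per step.
  step 6: 11 → 8
  step 7: 8 → 5
  step 8: 5 → 2
The second coordinate changes by -3 each step: at step 8 it is -15.

(2, -15)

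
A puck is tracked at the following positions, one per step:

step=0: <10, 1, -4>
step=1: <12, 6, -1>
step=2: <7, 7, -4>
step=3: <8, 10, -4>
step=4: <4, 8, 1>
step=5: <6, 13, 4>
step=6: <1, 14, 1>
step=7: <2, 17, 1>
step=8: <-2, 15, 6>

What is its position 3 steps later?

<-4, 24, 6>

The moves between consecutive positions are <+2, +5, +3>, <-5, +1, -3>, <+1, +3, +0>, <-4, -2, +5>, <+2, +5, +3>, <-5, +1, -3>, <+1, +3, +0>, <-4, -2, +5>; they repeat the 4-cycle [<+2, +5, +3>, <-5, +1, -3>, <+1, +3, +0>, <-4, -2, +5>].
step 9: apply <+2, +5, +3> → <0, 20, 9>
step 10: apply <-5, +1, -3> → <-5, 21, 6>
step 11: apply <+1, +3, +0> → <-4, 24, 6>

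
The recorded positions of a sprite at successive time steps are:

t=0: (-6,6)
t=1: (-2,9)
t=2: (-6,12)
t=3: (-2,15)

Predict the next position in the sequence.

(-6,18)

First: cycles through -6, -2 every 2 steps. Step 4 lands at position 0 of the cycle → -6.
Second: linear, +3 per step → 18 at step 4.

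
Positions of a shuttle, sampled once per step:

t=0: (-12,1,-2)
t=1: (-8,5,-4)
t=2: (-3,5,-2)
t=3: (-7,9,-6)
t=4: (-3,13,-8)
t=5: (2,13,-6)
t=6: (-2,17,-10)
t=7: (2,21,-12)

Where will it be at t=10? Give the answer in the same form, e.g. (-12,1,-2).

Step-to-step displacements: (+4,+4,-2), (+5,+0,+2), (-4,+4,-4), (+4,+4,-2), (+5,+0,+2), (-4,+4,-4), (+4,+4,-2) — a repeating cycle of length 3.
step 8: apply (+5,+0,+2) → (7,21,-10)
step 9: apply (-4,+4,-4) → (3,25,-14)
step 10: apply (+4,+4,-2) → (7,29,-16)

(7,29,-16)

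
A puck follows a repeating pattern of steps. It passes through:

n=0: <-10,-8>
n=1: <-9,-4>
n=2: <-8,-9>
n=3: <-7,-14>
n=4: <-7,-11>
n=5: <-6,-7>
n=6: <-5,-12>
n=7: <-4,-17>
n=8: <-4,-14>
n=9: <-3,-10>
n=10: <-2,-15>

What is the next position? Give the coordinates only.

<-1,-20>

The moves between consecutive positions are <+1,+4>, <+1,-5>, <+1,-5>, <+0,+3>, <+1,+4>, <+1,-5>, <+1,-5>, <+0,+3>, <+1,+4>, <+1,-5>; they repeat the 4-cycle [<+1,+4>, <+1,-5>, <+1,-5>, <+0,+3>].
step 11: apply <+1,-5> → <-1,-20>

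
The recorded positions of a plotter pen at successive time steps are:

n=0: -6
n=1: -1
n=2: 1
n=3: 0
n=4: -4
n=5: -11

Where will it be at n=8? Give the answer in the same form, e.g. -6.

-50

Taking differences between consecutive positions: +5, +2, -1, -4, -7. These grow by -3 each step.
step 6: -11 − 10 → -21
step 7: -21 − 13 → -34
step 8: -34 − 16 → -50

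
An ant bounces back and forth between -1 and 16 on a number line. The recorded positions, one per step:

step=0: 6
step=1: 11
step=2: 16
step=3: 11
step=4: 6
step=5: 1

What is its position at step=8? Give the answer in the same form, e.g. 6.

12

The value reflects between -1 and 16, moving 5 per step.
  step 6: 1 → 2
  step 7: 2 → 7
  step 8: 7 → 12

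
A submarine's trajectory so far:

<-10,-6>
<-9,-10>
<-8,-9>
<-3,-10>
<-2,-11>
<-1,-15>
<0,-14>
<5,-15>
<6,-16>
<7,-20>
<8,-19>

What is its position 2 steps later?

<14,-21>

Step-to-step displacements: <+1,-4>, <+1,+1>, <+5,-1>, <+1,-1>, <+1,-4>, <+1,+1>, <+5,-1>, <+1,-1>, <+1,-4>, <+1,+1> — a repeating cycle of length 4.
step 11: apply <+5,-1> → <13,-20>
step 12: apply <+1,-1> → <14,-21>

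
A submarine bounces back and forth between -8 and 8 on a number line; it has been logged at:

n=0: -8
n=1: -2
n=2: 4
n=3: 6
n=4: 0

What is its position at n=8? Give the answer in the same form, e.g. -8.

8

The value travels 6 per step and bounces off the walls at -8 and 8.
  step 5: 0 → -6
  step 6: -6 → -4
  step 7: -4 → 2
  step 8: 2 → 8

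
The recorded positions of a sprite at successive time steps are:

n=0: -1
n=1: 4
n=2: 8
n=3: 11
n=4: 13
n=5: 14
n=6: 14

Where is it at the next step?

13

First differences are +5, +4, +3, +2, +1, +0; their common second difference is -1 (constant acceleration).
step 7: 14 − 1 → 13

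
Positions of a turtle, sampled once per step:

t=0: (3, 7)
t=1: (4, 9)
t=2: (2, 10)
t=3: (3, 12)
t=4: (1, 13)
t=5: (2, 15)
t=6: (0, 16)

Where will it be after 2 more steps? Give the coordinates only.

(-1, 19)

Step-to-step displacements: (+1, +2), (-2, +1), (+1, +2), (-2, +1), (+1, +2), (-2, +1) — a repeating cycle of length 2.
step 7: apply (+1, +2) → (1, 18)
step 8: apply (-2, +1) → (-1, 19)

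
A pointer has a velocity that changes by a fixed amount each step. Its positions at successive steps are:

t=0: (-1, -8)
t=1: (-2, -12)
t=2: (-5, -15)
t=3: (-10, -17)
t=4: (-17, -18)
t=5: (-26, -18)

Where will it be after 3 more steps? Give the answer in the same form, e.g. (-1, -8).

(-65, -12)

Successive displacements: (-1, -4), (-3, -3), (-5, -2), (-7, -1), (-9, +0) — each changes by (-2, +1).
step 6: (-26, -18) + (-11, +1) → (-37, -17)
step 7: (-37, -17) + (-13, +2) → (-50, -15)
step 8: (-50, -15) + (-15, +3) → (-65, -12)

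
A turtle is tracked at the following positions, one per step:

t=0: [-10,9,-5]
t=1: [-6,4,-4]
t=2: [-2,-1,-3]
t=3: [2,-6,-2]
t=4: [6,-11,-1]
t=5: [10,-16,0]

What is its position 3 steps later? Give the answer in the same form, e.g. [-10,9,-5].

Each step adds [+4,-5,+1] to the position.
step 6: [10,-16,0] + [+4,-5,+1] → [14,-21,1]
step 7: [14,-21,1] + [+4,-5,+1] → [18,-26,2]
step 8: [18,-26,2] + [+4,-5,+1] → [22,-31,3]

[22,-31,3]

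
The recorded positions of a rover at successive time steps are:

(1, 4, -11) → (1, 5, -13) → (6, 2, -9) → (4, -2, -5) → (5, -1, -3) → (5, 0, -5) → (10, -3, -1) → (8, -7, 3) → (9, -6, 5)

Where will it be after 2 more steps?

(14, -8, 7)

Differencing gives (+0, +1, -2), (+5, -3, +4), (-2, -4, +4), (+1, +1, +2), (+0, +1, -2), (+5, -3, +4), (-2, -4, +4), (+1, +1, +2). This is the pattern (+0, +1, -2), (+5, -3, +4), (-2, -4, +4), (+1, +1, +2) repeated.
step 9: apply (+0, +1, -2) → (9, -5, 3)
step 10: apply (+5, -3, +4) → (14, -8, 7)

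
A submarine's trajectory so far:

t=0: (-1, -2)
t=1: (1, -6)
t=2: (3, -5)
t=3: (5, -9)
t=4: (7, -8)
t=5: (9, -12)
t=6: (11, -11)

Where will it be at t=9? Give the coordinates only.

(17, -18)

The moves between consecutive positions are (+2, -4), (+2, +1), (+2, -4), (+2, +1), (+2, -4), (+2, +1); they repeat the 2-cycle [(+2, -4), (+2, +1)].
step 7: apply (+2, -4) → (13, -15)
step 8: apply (+2, +1) → (15, -14)
step 9: apply (+2, -4) → (17, -18)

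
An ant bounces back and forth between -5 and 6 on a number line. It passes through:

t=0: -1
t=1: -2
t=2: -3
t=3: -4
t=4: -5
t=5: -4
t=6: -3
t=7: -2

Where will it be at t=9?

0

The value travels 1 per step and bounces off the walls at -5 and 6.
  step 8: -2 → -1
  step 9: -1 → 0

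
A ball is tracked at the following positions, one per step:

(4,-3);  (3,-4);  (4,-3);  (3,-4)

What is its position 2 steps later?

Consecutive displacements (-1,-1), (+1,+1), (-1,-1) scale by a factor of -1 each step.
step 4: (3,-4) + (+1,+1) → (4,-3)
step 5: (4,-3) + (-1,-1) → (3,-4)

(3,-4)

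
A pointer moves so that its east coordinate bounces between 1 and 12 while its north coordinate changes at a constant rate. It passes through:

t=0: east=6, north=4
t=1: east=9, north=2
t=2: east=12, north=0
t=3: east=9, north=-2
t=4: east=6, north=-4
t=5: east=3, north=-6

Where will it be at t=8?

The east coordinate travels 3 per step and bounces off the walls at 1 and 12.
  step 6: 3 → 2
  step 7: 2 → 5
  step 8: 5 → 8
The north coordinate changes by -2 each step: at step 8 it is -12.

east=8, north=-12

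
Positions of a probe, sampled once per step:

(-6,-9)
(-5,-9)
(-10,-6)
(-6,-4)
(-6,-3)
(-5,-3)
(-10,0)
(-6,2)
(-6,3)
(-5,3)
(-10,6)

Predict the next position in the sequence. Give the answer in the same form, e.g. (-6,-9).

Step-to-step displacements: (+1,+0), (-5,+3), (+4,+2), (+0,+1), (+1,+0), (-5,+3), (+4,+2), (+0,+1), (+1,+0), (-5,+3) — a repeating cycle of length 4.
step 11: apply (+4,+2) → (-6,8)

(-6,8)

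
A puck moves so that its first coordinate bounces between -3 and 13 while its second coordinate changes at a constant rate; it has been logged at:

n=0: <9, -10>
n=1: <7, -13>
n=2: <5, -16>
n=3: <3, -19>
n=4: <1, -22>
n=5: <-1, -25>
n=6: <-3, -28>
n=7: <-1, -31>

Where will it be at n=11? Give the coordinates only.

<7, -43>

The first coordinate travels 2 per step and bounces off the walls at -3 and 13.
  step 8: -1 → 1
  step 9: 1 → 3
  step 10: 3 → 5
  step 11: 5 → 7
The second coordinate changes by -3 each step: at step 11 it is -43.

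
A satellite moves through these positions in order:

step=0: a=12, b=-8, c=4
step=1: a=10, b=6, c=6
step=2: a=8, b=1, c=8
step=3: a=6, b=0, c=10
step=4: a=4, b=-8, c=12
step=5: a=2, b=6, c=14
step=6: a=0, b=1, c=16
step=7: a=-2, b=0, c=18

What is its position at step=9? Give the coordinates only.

The a coordinate changes by -2 each step, so at step 9 it is 12 + 9·(-2) = -6.
The b coordinate repeats the cycle [-8, 6, 1, 0] with period 4; step 9 mod 4 = 1, giving 6.
The c coordinate changes by +2 each step, so at step 9 it is 4 + 9·(2) = 22.

a=-6, b=6, c=22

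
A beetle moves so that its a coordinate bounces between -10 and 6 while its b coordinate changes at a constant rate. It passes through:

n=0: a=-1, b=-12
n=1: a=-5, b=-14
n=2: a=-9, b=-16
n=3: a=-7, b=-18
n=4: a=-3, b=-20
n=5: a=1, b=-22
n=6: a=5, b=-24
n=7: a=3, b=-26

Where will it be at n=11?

a=-7, b=-34

The a coordinate reflects between -10 and 6, moving 4 per step.
  step 8: 3 → -1
  step 9: -1 → -5
  step 10: -5 → -9
  step 11: -9 → -7
The b coordinate changes by -2 each step: at step 11 it is -34.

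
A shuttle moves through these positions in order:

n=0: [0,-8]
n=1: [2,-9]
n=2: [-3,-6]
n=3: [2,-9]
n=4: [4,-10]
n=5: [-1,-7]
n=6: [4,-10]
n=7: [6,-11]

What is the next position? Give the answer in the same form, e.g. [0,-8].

Step-to-step displacements: [+2,-1], [-5,+3], [+5,-3], [+2,-1], [-5,+3], [+5,-3], [+2,-1] — a repeating cycle of length 3.
step 8: apply [-5,+3] → [1,-8]

[1,-8]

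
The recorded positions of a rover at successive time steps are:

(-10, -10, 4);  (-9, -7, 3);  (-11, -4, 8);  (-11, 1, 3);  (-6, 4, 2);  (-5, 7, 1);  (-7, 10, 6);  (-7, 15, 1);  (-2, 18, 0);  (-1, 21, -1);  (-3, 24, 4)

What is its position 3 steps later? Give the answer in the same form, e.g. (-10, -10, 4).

(3, 35, -3)

Differencing gives (+1, +3, -1), (-2, +3, +5), (+0, +5, -5), (+5, +3, -1), (+1, +3, -1), (-2, +3, +5), (+0, +5, -5), (+5, +3, -1), (+1, +3, -1), (-2, +3, +5). This is the pattern (+1, +3, -1), (-2, +3, +5), (+0, +5, -5), (+5, +3, -1) repeated.
step 11: apply (+0, +5, -5) → (-3, 29, -1)
step 12: apply (+5, +3, -1) → (2, 32, -2)
step 13: apply (+1, +3, -1) → (3, 35, -3)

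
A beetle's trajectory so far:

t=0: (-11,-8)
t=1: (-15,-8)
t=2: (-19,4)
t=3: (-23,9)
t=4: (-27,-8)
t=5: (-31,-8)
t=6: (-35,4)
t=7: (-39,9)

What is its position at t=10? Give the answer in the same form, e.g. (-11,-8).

The first coordinate changes by -4 each step, so at step 10 it is -11 + 10·(-4) = -51.
The second coordinate repeats the cycle [-8, -8, 4, 9] with period 4; step 10 mod 4 = 2, giving 4.

(-51,4)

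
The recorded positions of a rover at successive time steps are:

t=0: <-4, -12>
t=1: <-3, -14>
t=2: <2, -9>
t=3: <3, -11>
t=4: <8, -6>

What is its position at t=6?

Differencing gives <+1, -2>, <+5, +5>, <+1, -2>, <+5, +5>. This is the pattern <+1, -2>, <+5, +5> repeated.
step 5: apply <+1, -2> → <9, -8>
step 6: apply <+5, +5> → <14, -3>

<14, -3>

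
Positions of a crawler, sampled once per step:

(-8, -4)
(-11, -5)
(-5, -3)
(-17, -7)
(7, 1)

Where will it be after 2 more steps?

(55, 17)

The jumps are (-3, -1), (+6, +2), (-12, -4), (+24, +8) — a geometric progression with ratio -2.
step 5: (7, 1) + (-48, -16) → (-41, -15)
step 6: (-41, -15) + (+96, +32) → (55, 17)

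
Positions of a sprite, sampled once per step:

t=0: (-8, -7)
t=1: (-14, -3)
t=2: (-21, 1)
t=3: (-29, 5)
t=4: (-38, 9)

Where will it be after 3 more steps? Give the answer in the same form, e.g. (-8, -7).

(-71, 21)

Successive displacements: (-6, +4), (-7, +4), (-8, +4), (-9, +4) — each changes by (-1, +0).
step 5: (-38, 9) + (-10, +4) → (-48, 13)
step 6: (-48, 13) + (-11, +4) → (-59, 17)
step 7: (-59, 17) + (-12, +4) → (-71, 21)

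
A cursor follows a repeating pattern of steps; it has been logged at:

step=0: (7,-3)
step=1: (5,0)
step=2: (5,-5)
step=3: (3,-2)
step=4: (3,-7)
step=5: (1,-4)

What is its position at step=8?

The moves between consecutive positions are (-2,+3), (+0,-5), (-2,+3), (+0,-5), (-2,+3); they repeat the 2-cycle [(-2,+3), (+0,-5)].
step 6: apply (+0,-5) → (1,-9)
step 7: apply (-2,+3) → (-1,-6)
step 8: apply (+0,-5) → (-1,-11)

(-1,-11)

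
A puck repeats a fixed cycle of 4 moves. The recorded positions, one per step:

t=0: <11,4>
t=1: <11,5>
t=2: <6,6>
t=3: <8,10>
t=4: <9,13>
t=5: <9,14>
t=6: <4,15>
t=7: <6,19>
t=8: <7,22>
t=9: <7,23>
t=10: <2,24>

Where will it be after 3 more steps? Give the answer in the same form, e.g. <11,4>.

Differencing gives <+0,+1>, <-5,+1>, <+2,+4>, <+1,+3>, <+0,+1>, <-5,+1>, <+2,+4>, <+1,+3>, <+0,+1>, <-5,+1>. This is the pattern <+0,+1>, <-5,+1>, <+2,+4>, <+1,+3> repeated.
step 11: apply <+2,+4> → <4,28>
step 12: apply <+1,+3> → <5,31>
step 13: apply <+0,+1> → <5,32>

<5,32>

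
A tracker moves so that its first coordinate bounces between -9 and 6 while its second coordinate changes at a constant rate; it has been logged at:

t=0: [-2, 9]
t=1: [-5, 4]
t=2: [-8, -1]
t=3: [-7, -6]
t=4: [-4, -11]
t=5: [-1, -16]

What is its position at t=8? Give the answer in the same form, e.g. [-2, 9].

The first coordinate reflects between -9 and 6, moving 3 per step.
  step 6: -1 → 2
  step 7: 2 → 5
  step 8: 5 → 4
The second coordinate changes by -5 each step: at step 8 it is -31.

[4, -31]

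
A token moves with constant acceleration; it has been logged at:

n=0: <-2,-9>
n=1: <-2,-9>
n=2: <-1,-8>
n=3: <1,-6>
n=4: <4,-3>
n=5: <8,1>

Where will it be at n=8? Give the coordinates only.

<26,19>

First differences are <+0,+0>, <+1,+1>, <+2,+2>, <+3,+3>, <+4,+4>; their common second difference is <+1,+1> (constant acceleration).
step 6: <8,1> + <+5,+5> → <13,6>
step 7: <13,6> + <+6,+6> → <19,12>
step 8: <19,12> + <+7,+7> → <26,19>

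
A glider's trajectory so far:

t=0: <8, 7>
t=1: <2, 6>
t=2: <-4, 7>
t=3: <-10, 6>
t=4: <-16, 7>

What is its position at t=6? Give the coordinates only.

The first coordinate changes by -6 each step, so at step 6 it is 8 + 6·(-6) = -28.
The second coordinate repeats the cycle [7, 6] with period 2; step 6 mod 2 = 0, giving 7.

<-28, 7>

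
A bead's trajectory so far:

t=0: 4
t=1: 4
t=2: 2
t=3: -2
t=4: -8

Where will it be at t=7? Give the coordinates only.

Successive displacements: +0, -2, -4, -6 — each changes by -2.
step 5: -8 − 8 → -16
step 6: -16 − 10 → -26
step 7: -26 − 12 → -38

-38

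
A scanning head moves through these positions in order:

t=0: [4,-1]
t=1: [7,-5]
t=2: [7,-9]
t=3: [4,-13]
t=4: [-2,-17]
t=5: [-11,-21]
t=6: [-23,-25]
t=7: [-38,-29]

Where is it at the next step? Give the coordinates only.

[-56,-33]

Taking differences between consecutive positions: [+3,-4], [+0,-4], [-3,-4], [-6,-4], [-9,-4], [-12,-4], [-15,-4]. These grow by [-3,+0] each step.
step 8: [-38,-29] + [-18,-4] → [-56,-33]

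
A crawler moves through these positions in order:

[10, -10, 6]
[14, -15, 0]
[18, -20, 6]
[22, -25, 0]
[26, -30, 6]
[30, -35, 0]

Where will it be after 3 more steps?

First: linear, +4 per step → 42 at step 8.
Second: linear, -5 per step → -50 at step 8.
Third: cycles through 6, 0 every 2 steps. Step 8 lands at position 0 of the cycle → 6.

[42, -50, 6]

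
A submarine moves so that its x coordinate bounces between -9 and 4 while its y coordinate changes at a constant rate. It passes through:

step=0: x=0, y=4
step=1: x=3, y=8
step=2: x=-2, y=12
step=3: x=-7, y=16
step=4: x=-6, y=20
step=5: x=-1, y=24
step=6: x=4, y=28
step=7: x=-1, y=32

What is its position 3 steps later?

x=-2, y=44

The x coordinate travels 5 per step and bounces off the walls at -9 and 4.
  step 8: -1 → -6
  step 9: -6 → -7
  step 10: -7 → -2
The y coordinate changes by +4 each step: at step 10 it is 44.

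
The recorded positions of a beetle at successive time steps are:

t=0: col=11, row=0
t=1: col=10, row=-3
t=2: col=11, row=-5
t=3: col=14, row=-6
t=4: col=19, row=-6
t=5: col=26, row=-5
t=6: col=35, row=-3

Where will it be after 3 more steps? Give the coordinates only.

Successive displacements: (-1, -3), (+1, -2), (+3, -1), (+5, +0), (+7, +1), (+9, +2) — each changes by (+2, +1).
step 7: col=35, row=-3 + (+11, +3) → col=46, row=0
step 8: col=46, row=0 + (+13, +4) → col=59, row=4
step 9: col=59, row=4 + (+15, +5) → col=74, row=9

col=74, row=9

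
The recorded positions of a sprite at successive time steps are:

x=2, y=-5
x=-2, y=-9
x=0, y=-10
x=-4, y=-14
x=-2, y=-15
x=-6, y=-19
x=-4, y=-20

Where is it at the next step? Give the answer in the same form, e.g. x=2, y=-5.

x=-8, y=-24

Step-to-step displacements: (-4, -4), (+2, -1), (-4, -4), (+2, -1), (-4, -4), (+2, -1) — a repeating cycle of length 2.
step 7: apply (-4, -4) → x=-8, y=-24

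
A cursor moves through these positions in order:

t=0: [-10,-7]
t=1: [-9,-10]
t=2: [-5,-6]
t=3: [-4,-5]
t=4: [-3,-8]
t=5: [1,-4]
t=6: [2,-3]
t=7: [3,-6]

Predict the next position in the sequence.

The moves between consecutive positions are [+1,-3], [+4,+4], [+1,+1], [+1,-3], [+4,+4], [+1,+1], [+1,-3]; they repeat the 3-cycle [[+1,-3], [+4,+4], [+1,+1]].
step 8: apply [+4,+4] → [7,-2]

[7,-2]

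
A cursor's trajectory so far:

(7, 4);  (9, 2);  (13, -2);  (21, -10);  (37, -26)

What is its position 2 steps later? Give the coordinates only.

Consecutive displacements (+2, -2), (+4, -4), (+8, -8), (+16, -16) scale by a factor of 2 each step.
step 5: (37, -26) + (+32, -32) → (69, -58)
step 6: (69, -58) + (+64, -64) → (133, -122)

(133, -122)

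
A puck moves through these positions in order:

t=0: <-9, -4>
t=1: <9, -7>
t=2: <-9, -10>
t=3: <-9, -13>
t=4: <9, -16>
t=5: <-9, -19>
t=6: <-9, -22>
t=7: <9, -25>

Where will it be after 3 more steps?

<9, -34>

The first coordinate repeats the cycle [-9, 9, -9] with period 3; step 10 mod 3 = 1, giving 9.
The second coordinate changes by -3 each step, so at step 10 it is -4 + 10·(-3) = -34.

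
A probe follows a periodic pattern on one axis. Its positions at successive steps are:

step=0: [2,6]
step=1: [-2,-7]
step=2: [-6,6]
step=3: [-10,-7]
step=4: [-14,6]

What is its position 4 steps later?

The first coordinate changes by -4 each step, so at step 8 it is 2 + 8·(-4) = -30.
The second coordinate repeats the cycle [6, -7] with period 2; step 8 mod 2 = 0, giving 6.

[-30,6]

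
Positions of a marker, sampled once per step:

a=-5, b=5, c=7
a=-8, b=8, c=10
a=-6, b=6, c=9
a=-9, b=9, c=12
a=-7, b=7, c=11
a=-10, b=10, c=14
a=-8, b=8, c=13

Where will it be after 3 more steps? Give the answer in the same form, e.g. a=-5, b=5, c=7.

a=-12, b=12, c=18

The moves between consecutive positions are (-3, +3, +3), (+2, -2, -1), (-3, +3, +3), (+2, -2, -1), (-3, +3, +3), (+2, -2, -1); they repeat the 2-cycle [(-3, +3, +3), (+2, -2, -1)].
step 7: apply (-3, +3, +3) → a=-11, b=11, c=16
step 8: apply (+2, -2, -1) → a=-9, b=9, c=15
step 9: apply (-3, +3, +3) → a=-12, b=12, c=18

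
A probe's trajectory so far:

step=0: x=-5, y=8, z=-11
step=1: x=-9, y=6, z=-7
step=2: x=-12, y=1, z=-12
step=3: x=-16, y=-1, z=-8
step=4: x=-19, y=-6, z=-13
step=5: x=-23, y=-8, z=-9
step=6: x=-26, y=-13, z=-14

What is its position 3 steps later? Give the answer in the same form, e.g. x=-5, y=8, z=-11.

x=-37, y=-22, z=-11

Differencing gives (-4,-2,+4), (-3,-5,-5), (-4,-2,+4), (-3,-5,-5), (-4,-2,+4), (-3,-5,-5). This is the pattern (-4,-2,+4), (-3,-5,-5) repeated.
step 7: apply (-4,-2,+4) → x=-30, y=-15, z=-10
step 8: apply (-3,-5,-5) → x=-33, y=-20, z=-15
step 9: apply (-4,-2,+4) → x=-37, y=-22, z=-11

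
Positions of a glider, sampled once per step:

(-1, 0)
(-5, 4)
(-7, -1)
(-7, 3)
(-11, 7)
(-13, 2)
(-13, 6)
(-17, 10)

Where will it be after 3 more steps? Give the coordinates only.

(-23, 13)

The moves between consecutive positions are (-4, +4), (-2, -5), (+0, +4), (-4, +4), (-2, -5), (+0, +4), (-4, +4); they repeat the 3-cycle [(-4, +4), (-2, -5), (+0, +4)].
step 8: apply (-2, -5) → (-19, 5)
step 9: apply (+0, +4) → (-19, 9)
step 10: apply (-4, +4) → (-23, 13)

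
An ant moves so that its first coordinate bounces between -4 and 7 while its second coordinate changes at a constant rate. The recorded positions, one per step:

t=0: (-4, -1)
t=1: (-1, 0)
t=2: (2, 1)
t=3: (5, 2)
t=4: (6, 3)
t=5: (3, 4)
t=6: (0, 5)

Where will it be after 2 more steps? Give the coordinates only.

The first coordinate reflects between -4 and 7, moving 3 per step.
  step 7: 0 → -3
  step 8: -3 → -2
The second coordinate changes by +1 each step: at step 8 it is 7.

(-2, 7)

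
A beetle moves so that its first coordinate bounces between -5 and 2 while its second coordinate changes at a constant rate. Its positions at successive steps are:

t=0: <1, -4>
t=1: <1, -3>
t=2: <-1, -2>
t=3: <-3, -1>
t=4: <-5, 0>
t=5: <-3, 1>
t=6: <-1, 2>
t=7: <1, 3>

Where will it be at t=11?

<-5, 7>

The first coordinate reflects between -5 and 2, moving 2 per step.
  step 8: 1 → 1
  step 9: 1 → -1
  step 10: -1 → -3
  step 11: -3 → -5
The second coordinate changes by +1 each step: at step 11 it is 7.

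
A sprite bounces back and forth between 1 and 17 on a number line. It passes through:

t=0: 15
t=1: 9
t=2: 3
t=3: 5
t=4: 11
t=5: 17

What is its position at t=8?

3

The value travels 6 per step and bounces off the walls at 1 and 17.
  step 6: 17 → 11
  step 7: 11 → 5
  step 8: 5 → 3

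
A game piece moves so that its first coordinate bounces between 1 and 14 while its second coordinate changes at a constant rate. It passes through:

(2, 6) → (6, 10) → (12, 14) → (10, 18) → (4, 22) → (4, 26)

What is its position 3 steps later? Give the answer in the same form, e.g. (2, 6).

The first coordinate travels 6 per step and bounces off the walls at 1 and 14.
  step 6: 4 → 10
  step 7: 10 → 12
  step 8: 12 → 6
The second coordinate changes by +4 each step: at step 8 it is 38.

(6, 38)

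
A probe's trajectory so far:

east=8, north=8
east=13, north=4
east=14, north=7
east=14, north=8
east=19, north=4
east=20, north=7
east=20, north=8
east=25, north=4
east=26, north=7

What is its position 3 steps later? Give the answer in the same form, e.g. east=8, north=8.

east=32, north=7

Step-to-step displacements: (+5, -4), (+1, +3), (+0, +1), (+5, -4), (+1, +3), (+0, +1), (+5, -4), (+1, +3) — a repeating cycle of length 3.
step 9: apply (+0, +1) → east=26, north=8
step 10: apply (+5, -4) → east=31, north=4
step 11: apply (+1, +3) → east=32, north=7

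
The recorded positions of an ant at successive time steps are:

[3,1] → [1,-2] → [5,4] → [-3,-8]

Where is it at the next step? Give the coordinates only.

[13,16]

Consecutive displacements [-2,-3], [+4,+6], [-8,-12] scale by a factor of -2 each step.
step 4: [-3,-8] + [+16,+24] → [13,16]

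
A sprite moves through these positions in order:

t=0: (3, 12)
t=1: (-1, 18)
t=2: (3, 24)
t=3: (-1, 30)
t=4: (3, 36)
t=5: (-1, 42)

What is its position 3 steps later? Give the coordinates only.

The first coordinate repeats the cycle [3, -1] with period 2; step 8 mod 2 = 0, giving 3.
The second coordinate changes by +6 each step, so at step 8 it is 12 + 8·(6) = 60.

(3, 60)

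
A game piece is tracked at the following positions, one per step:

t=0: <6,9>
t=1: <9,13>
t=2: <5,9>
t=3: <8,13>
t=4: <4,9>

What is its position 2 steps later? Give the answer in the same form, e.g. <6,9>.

Differencing gives <+3,+4>, <-4,-4>, <+3,+4>, <-4,-4>. This is the pattern <+3,+4>, <-4,-4> repeated.
step 5: apply <+3,+4> → <7,13>
step 6: apply <-4,-4> → <3,9>

<3,9>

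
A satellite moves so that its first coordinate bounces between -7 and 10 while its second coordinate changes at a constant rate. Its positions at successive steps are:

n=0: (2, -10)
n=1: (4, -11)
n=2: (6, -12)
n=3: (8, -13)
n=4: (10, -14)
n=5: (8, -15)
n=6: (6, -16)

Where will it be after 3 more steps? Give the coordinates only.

(0, -19)

The first coordinate travels 2 per step and bounces off the walls at -7 and 10.
  step 7: 6 → 4
  step 8: 4 → 2
  step 9: 2 → 0
The second coordinate changes by -1 each step: at step 9 it is -19.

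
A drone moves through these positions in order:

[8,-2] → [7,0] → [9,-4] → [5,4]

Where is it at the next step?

[13,-12]

Step-to-step displacements: [-1,+2], [+2,-4], [-4,+8]; each is -2× the previous.
step 4: [5,4] + [+8,-16] → [13,-12]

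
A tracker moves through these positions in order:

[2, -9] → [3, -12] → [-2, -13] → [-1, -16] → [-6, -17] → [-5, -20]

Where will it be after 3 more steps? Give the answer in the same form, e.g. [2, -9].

[-14, -25]

The moves between consecutive positions are [+1, -3], [-5, -1], [+1, -3], [-5, -1], [+1, -3]; they repeat the 2-cycle [[+1, -3], [-5, -1]].
step 6: apply [-5, -1] → [-10, -21]
step 7: apply [+1, -3] → [-9, -24]
step 8: apply [-5, -1] → [-14, -25]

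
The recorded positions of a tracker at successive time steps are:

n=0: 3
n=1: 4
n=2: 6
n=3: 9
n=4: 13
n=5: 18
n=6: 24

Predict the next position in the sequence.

31

First differences are +1, +2, +3, +4, +5, +6; their common second difference is +1 (constant acceleration).
step 7: 24 + 7 → 31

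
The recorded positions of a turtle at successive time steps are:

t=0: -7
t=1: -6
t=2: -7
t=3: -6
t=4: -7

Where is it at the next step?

-6

Step-to-step displacements: +1, -1, +1, -1; each is -1× the previous.
step 5: -7 + 1 → -6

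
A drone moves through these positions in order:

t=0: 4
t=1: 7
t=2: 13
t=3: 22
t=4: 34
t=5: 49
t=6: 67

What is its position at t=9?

Successive displacements: +3, +6, +9, +12, +15, +18 — each changes by +3.
step 7: 67 + 21 → 88
step 8: 88 + 24 → 112
step 9: 112 + 27 → 139

139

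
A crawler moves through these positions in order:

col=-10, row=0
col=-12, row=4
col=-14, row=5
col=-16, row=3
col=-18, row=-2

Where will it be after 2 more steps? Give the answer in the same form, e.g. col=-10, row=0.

col=-22, row=-21

Successive displacements: (-2,+4), (-2,+1), (-2,-2), (-2,-5) — each changes by (+0,-3).
step 5: col=-18, row=-2 + (-2,-8) → col=-20, row=-10
step 6: col=-20, row=-10 + (-2,-11) → col=-22, row=-21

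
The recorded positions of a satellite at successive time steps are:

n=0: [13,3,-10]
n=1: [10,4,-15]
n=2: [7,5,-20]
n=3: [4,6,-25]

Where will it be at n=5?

[-2,8,-35]

The position changes by [-3,+1,-5] every step.
step 4: [4,6,-25] + [-3,+1,-5] → [1,7,-30]
step 5: [1,7,-30] + [-3,+1,-5] → [-2,8,-35]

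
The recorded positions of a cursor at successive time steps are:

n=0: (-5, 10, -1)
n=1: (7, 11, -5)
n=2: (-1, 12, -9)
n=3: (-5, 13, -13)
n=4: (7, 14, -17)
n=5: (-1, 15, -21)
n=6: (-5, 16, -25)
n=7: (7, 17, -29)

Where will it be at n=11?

The first coordinate repeats the cycle [-5, 7, -1] with period 3; step 11 mod 3 = 2, giving -1.
The second coordinate changes by +1 each step, so at step 11 it is 10 + 11·(1) = 21.
The third coordinate changes by -4 each step, so at step 11 it is -1 + 11·(-4) = -45.

(-1, 21, -45)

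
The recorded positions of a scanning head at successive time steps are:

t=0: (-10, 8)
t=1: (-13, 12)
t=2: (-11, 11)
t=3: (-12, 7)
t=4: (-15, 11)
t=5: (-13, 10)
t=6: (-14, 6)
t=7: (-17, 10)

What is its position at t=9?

Differencing gives (-3, +4), (+2, -1), (-1, -4), (-3, +4), (+2, -1), (-1, -4), (-3, +4). This is the pattern (-3, +4), (+2, -1), (-1, -4) repeated.
step 8: apply (+2, -1) → (-15, 9)
step 9: apply (-1, -4) → (-16, 5)

(-16, 5)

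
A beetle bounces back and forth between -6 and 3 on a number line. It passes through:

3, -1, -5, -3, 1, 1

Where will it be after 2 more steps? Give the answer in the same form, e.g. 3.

-5

The value travels 4 per step and bounces off the walls at -6 and 3.
  step 6: 1 → -3
  step 7: -3 → -5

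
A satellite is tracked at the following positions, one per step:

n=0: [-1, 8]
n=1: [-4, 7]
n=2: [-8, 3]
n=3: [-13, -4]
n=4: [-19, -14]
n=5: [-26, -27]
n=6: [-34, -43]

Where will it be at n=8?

Taking differences between consecutive positions: [-3, -1], [-4, -4], [-5, -7], [-6, -10], [-7, -13], [-8, -16]. These grow by [-1, -3] each step.
step 7: [-34, -43] + [-9, -19] → [-43, -62]
step 8: [-43, -62] + [-10, -22] → [-53, -84]

[-53, -84]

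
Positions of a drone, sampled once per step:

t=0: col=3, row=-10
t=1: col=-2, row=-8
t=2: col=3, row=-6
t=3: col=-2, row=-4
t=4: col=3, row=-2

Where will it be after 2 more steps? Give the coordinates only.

The col coordinate repeats the cycle [3, -2] with period 2; step 6 mod 2 = 0, giving 3.
The row coordinate changes by +2 each step, so at step 6 it is -10 + 6·(2) = 2.

col=3, row=2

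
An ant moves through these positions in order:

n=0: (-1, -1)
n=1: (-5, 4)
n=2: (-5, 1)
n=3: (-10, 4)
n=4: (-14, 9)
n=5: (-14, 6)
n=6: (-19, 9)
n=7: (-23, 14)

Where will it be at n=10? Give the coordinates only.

Step-to-step displacements: (-4, +5), (+0, -3), (-5, +3), (-4, +5), (+0, -3), (-5, +3), (-4, +5) — a repeating cycle of length 3.
step 8: apply (+0, -3) → (-23, 11)
step 9: apply (-5, +3) → (-28, 14)
step 10: apply (-4, +5) → (-32, 19)

(-32, 19)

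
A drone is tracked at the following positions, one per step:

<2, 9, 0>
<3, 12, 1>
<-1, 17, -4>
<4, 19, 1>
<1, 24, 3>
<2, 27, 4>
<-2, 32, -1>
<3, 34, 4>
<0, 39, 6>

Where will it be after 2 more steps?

<-3, 47, 2>

Step-to-step displacements: <+1, +3, +1>, <-4, +5, -5>, <+5, +2, +5>, <-3, +5, +2>, <+1, +3, +1>, <-4, +5, -5>, <+5, +2, +5>, <-3, +5, +2> — a repeating cycle of length 4.
step 9: apply <+1, +3, +1> → <1, 42, 7>
step 10: apply <-4, +5, -5> → <-3, 47, 2>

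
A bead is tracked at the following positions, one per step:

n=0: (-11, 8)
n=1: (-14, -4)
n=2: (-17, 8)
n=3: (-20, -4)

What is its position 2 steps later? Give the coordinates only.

First: linear, -3 per step → -26 at step 5.
Second: cycles through 8, -4 every 2 steps. Step 5 lands at position 1 of the cycle → -4.

(-26, -4)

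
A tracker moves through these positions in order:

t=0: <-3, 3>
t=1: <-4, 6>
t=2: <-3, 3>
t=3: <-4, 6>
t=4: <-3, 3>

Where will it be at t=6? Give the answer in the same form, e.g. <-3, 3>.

The jumps are <-1, +3>, <+1, -3>, <-1, +3>, <+1, -3> — a geometric progression with ratio -1.
step 5: <-3, 3> + <-1, +3> → <-4, 6>
step 6: <-4, 6> + <+1, -3> → <-3, 3>

<-3, 3>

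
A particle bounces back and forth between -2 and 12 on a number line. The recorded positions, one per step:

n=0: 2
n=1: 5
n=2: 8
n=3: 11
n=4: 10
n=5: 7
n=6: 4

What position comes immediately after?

The value travels 3 per step and bounces off the walls at -2 and 12.
  step 7: 4 → 1

1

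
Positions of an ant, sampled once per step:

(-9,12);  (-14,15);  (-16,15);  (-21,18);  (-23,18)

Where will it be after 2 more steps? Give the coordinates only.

The moves between consecutive positions are (-5,+3), (-2,+0), (-5,+3), (-2,+0); they repeat the 2-cycle [(-5,+3), (-2,+0)].
step 5: apply (-5,+3) → (-28,21)
step 6: apply (-2,+0) → (-30,21)

(-30,21)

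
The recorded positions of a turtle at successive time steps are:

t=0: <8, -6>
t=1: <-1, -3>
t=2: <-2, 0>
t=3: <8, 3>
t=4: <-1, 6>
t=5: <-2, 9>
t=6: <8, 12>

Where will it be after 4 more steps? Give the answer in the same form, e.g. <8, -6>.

The first coordinate repeats the cycle [8, -1, -2] with period 3; step 10 mod 3 = 1, giving -1.
The second coordinate changes by +3 each step, so at step 10 it is -6 + 10·(3) = 24.

<-1, 24>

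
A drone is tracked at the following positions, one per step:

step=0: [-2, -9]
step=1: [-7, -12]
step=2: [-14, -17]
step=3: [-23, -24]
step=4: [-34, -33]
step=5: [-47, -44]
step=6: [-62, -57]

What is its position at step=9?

Successive displacements: [-5, -3], [-7, -5], [-9, -7], [-11, -9], [-13, -11], [-15, -13] — each changes by [-2, -2].
step 7: [-62, -57] + [-17, -15] → [-79, -72]
step 8: [-79, -72] + [-19, -17] → [-98, -89]
step 9: [-98, -89] + [-21, -19] → [-119, -108]

[-119, -108]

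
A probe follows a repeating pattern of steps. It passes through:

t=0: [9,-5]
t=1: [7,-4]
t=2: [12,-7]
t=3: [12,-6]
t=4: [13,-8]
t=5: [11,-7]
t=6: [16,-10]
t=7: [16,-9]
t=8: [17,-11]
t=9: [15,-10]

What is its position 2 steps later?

Differencing gives [-2,+1], [+5,-3], [+0,+1], [+1,-2], [-2,+1], [+5,-3], [+0,+1], [+1,-2], [-2,+1]. This is the pattern [-2,+1], [+5,-3], [+0,+1], [+1,-2] repeated.
step 10: apply [+5,-3] → [20,-13]
step 11: apply [+0,+1] → [20,-12]

[20,-12]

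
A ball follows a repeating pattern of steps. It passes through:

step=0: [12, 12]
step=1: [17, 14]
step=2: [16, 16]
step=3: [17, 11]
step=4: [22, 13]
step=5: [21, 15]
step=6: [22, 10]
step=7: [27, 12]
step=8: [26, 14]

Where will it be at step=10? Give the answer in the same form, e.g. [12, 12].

The moves between consecutive positions are [+5, +2], [-1, +2], [+1, -5], [+5, +2], [-1, +2], [+1, -5], [+5, +2], [-1, +2]; they repeat the 3-cycle [[+5, +2], [-1, +2], [+1, -5]].
step 9: apply [+1, -5] → [27, 9]
step 10: apply [+5, +2] → [32, 11]

[32, 11]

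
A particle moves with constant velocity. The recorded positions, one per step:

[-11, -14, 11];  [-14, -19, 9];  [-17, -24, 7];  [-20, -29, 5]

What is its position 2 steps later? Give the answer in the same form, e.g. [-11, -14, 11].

Each step adds [-3, -5, -2] to the position.
step 4: [-20, -29, 5] + [-3, -5, -2] → [-23, -34, 3]
step 5: [-23, -34, 3] + [-3, -5, -2] → [-26, -39, 1]

[-26, -39, 1]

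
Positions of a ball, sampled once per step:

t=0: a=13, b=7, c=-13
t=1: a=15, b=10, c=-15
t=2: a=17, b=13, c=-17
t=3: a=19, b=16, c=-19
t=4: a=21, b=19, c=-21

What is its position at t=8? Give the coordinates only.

Each step adds (+2,+3,-2) to the position.
step 5: a=21, b=19, c=-21 + (+2,+3,-2) → a=23, b=22, c=-23
step 6: a=23, b=22, c=-23 + (+2,+3,-2) → a=25, b=25, c=-25
step 7: a=25, b=25, c=-25 + (+2,+3,-2) → a=27, b=28, c=-27
step 8: a=27, b=28, c=-27 + (+2,+3,-2) → a=29, b=31, c=-29

a=29, b=31, c=-29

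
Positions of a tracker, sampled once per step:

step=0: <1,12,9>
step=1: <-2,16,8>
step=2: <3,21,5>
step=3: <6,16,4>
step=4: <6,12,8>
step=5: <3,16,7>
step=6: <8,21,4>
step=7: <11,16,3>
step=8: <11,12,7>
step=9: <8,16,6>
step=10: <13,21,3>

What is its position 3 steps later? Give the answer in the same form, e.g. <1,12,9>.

<13,16,5>

Step-to-step displacements: <-3,+4,-1>, <+5,+5,-3>, <+3,-5,-1>, <+0,-4,+4>, <-3,+4,-1>, <+5,+5,-3>, <+3,-5,-1>, <+0,-4,+4>, <-3,+4,-1>, <+5,+5,-3> — a repeating cycle of length 4.
step 11: apply <+3,-5,-1> → <16,16,2>
step 12: apply <+0,-4,+4> → <16,12,6>
step 13: apply <-3,+4,-1> → <13,16,5>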